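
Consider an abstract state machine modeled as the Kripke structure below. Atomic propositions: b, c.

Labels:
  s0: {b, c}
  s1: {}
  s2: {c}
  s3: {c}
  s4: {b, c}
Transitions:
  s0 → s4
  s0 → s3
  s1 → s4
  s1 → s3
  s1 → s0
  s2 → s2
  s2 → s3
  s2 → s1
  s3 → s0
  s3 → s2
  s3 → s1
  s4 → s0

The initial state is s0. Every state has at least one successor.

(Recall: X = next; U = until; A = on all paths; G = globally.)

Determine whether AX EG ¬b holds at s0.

States satisfying EG ¬b: {s1, s2, s3}.
States satisfying AX EG ¬b: {s2}.
s0 ∉ Sat(AX EG ¬b).

Violated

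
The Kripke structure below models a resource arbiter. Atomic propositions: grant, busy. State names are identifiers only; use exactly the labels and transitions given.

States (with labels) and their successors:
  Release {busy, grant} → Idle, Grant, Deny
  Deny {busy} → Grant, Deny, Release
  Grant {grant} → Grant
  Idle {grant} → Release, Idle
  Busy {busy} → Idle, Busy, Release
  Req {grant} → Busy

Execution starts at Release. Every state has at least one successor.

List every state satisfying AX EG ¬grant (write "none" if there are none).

States satisfying EG ¬grant: {Deny, Busy}.
States satisfying AX EG ¬grant: {Req}.

{Req}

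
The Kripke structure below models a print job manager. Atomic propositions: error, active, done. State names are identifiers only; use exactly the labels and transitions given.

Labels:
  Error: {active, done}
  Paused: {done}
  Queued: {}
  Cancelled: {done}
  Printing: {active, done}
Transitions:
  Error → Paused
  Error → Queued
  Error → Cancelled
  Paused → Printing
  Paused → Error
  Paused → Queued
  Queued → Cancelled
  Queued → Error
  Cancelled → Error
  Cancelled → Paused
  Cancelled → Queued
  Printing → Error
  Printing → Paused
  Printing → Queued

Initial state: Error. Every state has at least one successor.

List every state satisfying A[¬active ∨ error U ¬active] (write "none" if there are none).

{Paused, Queued, Cancelled}

States satisfying ¬active ∨ error: {Paused, Queued, Cancelled}.
States satisfying ¬active: {Paused, Queued, Cancelled}.
States satisfying A[¬active ∨ error U ¬active]: {Paused, Queued, Cancelled}.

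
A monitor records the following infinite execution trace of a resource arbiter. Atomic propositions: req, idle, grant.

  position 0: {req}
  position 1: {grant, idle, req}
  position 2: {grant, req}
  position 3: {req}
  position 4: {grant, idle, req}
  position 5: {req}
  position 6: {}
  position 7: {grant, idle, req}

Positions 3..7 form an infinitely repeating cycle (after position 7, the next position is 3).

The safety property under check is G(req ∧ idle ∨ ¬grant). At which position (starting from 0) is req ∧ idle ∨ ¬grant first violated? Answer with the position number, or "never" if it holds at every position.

Check req ∧ idle ∨ ¬grant at each position in order: 0 ✓, 1 ✓.
At position 2 the labels are {grant, req}, so req ∧ idle ∨ ¬grant is false there. This is the first violation.

2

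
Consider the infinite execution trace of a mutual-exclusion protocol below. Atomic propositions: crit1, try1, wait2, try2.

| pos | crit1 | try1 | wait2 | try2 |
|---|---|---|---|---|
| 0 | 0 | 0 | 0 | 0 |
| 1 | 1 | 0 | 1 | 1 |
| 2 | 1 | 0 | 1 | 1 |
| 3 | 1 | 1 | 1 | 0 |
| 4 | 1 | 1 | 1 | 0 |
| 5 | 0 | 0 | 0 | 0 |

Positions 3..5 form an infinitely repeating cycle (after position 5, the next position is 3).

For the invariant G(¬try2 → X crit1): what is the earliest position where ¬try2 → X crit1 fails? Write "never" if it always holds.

4

Check ¬try2 → X crit1 at each position in order: 0 ✓, 1 ✓, 2 ✓, 3 ✓.
At position 4 the labels are {crit1, try1, wait2} and the next position 5 has {}, so ¬try2 → X crit1 is false there. This is the first violation.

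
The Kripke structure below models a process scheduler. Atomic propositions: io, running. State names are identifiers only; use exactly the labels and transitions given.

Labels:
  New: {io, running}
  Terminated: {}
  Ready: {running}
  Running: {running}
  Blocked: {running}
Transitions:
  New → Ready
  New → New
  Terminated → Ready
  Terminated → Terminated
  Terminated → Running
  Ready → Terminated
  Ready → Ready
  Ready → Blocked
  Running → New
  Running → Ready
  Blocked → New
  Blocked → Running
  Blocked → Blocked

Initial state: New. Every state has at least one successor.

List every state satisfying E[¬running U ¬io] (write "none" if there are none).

States satisfying ¬running: {Terminated}.
States satisfying ¬io: {Terminated, Ready, Running, Blocked}.
States satisfying E[¬running U ¬io]: {Terminated, Ready, Running, Blocked}.

{Terminated, Ready, Running, Blocked}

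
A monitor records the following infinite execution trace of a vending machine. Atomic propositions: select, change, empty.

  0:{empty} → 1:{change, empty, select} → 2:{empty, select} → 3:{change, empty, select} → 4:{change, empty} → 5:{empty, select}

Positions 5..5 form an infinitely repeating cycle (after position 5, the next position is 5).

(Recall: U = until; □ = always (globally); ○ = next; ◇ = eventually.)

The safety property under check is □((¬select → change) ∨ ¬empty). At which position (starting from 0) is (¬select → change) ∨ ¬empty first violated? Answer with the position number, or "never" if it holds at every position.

At position 0 the labels are {empty}, so (¬select → change) ∨ ¬empty is false there. This is the first violation.

0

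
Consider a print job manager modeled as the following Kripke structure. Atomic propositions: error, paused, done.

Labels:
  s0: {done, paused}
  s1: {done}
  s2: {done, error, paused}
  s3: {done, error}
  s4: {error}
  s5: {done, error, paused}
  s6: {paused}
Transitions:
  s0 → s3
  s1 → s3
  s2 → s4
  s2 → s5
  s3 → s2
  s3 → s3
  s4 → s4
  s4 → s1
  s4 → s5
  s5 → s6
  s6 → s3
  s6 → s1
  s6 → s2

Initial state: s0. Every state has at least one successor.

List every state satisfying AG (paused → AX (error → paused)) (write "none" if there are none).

States satisfying paused → AX (error → paused): {s1, s3, s4, s5}.
States satisfying AG (paused → AX (error → paused)): ∅.

none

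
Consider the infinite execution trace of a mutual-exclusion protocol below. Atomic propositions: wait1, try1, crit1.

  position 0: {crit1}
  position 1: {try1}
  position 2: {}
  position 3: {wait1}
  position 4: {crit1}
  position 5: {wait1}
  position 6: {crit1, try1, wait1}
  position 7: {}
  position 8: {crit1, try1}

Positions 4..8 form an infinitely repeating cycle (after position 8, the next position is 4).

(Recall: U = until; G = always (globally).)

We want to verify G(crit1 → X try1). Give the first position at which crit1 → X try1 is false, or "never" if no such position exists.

Check crit1 → X try1 at each position in order: 0 ✓, 1 ✓, 2 ✓, 3 ✓.
At position 4 the labels are {crit1} and the next position 5 has {wait1}, so crit1 → X try1 is false there. This is the first violation.

4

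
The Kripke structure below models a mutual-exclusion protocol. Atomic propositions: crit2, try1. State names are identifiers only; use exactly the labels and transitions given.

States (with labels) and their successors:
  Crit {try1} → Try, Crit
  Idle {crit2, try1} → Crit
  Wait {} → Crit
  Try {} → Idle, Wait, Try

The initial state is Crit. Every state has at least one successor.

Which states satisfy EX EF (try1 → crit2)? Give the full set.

{Crit, Idle, Wait, Try}

States satisfying EF (try1 → crit2): {Crit, Idle, Wait, Try}.
States satisfying EX EF (try1 → crit2): {Crit, Idle, Wait, Try}.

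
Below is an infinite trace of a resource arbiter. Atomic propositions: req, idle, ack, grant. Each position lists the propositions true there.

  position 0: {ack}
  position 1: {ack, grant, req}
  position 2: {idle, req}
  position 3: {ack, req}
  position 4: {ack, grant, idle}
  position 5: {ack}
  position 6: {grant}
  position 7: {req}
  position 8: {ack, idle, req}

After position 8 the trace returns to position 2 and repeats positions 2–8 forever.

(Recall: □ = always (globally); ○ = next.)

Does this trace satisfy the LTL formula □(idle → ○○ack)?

idle → ○○ack must hold at every position from 0 onward. It fails at position 4, so □(idle → ○○ack) is false.
Positions where idle holds: 2, 4, 8.
Check ○○ack at each: 2→ok, 4→fails, 8→ok.

Does not hold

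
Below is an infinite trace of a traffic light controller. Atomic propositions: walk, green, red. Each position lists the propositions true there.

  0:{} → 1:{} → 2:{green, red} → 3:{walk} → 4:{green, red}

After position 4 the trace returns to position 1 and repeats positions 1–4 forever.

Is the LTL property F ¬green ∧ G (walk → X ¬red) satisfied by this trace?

Violated

¬green holds at position 0, which is reachable from 0, so F ¬green holds.
walk → X ¬red must hold at every position from 0 onward. It fails at position 3, so G (walk → X ¬red) is false.
Positions where walk holds: 3.
Check X ¬red at each: 3→fails.
At position 0: F ¬green is true; G (walk → X ¬red) is false; so F ¬green ∧ G (walk → X ¬red) is false.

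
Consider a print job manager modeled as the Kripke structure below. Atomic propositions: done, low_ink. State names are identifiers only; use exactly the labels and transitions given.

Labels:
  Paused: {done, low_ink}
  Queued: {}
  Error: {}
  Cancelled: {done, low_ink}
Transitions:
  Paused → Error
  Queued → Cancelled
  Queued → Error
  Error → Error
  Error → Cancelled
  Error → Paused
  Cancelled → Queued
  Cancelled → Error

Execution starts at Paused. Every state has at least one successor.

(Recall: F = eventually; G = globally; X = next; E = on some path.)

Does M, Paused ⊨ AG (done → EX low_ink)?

States satisfying done → EX low_ink: {Queued, Error}.
States satisfying AG (done → EX low_ink): ∅.
Cancelled is reachable from Paused and violates done → EX low_ink, so AG fails at Paused.
Paused ∉ Sat(AG (done → EX low_ink)).

No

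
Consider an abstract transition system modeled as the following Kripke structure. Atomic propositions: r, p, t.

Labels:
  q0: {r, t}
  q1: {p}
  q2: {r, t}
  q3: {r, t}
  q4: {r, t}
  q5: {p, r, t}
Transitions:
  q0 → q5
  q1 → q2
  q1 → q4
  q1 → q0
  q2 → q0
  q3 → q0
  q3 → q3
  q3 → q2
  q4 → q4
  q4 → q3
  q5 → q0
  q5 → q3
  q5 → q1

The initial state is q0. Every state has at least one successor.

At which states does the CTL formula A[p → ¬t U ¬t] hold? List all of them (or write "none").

{q1}

States satisfying p → ¬t: {q0, q1, q2, q3, q4}.
States satisfying ¬t: {q1}.
States satisfying A[p → ¬t U ¬t]: {q1}.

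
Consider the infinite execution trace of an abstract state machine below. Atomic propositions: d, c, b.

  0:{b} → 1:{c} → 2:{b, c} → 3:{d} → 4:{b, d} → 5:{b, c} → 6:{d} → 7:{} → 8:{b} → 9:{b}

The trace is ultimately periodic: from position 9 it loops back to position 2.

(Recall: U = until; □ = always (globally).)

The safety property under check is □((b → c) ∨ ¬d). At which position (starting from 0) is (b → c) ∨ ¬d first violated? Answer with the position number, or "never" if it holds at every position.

4

Check (b → c) ∨ ¬d at each position in order: 0 ✓, 1 ✓, 2 ✓, 3 ✓.
At position 4 the labels are {b, d}, so (b → c) ∨ ¬d is false there. This is the first violation.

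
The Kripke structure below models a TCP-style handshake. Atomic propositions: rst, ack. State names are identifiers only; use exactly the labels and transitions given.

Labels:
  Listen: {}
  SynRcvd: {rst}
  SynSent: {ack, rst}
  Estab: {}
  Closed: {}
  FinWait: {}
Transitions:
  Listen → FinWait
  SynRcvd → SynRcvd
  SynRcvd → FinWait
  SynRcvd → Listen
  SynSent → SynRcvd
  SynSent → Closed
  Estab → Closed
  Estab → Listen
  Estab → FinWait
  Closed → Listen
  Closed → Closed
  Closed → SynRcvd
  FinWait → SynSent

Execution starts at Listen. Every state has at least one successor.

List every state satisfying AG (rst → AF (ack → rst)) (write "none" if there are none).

States satisfying rst → AF (ack → rst): {Listen, SynRcvd, SynSent, Estab, Closed, FinWait}.
States satisfying AG (rst → AF (ack → rst)): {Listen, SynRcvd, SynSent, Estab, Closed, FinWait}.

{Listen, SynRcvd, SynSent, Estab, Closed, FinWait}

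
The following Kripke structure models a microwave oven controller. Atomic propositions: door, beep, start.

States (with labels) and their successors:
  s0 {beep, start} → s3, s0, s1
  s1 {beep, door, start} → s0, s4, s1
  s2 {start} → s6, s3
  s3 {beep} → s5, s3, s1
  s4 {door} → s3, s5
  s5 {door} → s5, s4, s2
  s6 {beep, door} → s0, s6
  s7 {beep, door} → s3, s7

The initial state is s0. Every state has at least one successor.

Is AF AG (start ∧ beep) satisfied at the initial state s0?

States satisfying AG (start ∧ beep): ∅.
States satisfying AF AG (start ∧ beep): ∅.
There is a path from s0 along which AG (start ∧ beep) never holds.
s0 ∉ Sat(AF AG (start ∧ beep)).

Violated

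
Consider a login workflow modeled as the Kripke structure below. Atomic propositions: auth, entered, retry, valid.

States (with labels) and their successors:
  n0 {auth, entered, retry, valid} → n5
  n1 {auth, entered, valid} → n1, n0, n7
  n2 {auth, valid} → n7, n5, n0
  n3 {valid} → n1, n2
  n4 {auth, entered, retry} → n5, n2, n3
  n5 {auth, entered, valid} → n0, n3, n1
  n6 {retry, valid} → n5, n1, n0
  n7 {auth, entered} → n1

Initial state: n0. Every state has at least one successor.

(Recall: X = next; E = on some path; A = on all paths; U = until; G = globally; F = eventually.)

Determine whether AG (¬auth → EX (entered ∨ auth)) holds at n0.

Yes

States satisfying ¬auth → EX (entered ∨ auth): {n0, n1, n2, n3, n4, n5, n6, n7}.
States satisfying AG (¬auth → EX (entered ∨ auth)): {n0, n1, n2, n3, n4, n5, n6, n7}.
Every state reachable from n0 satisfies ¬auth → EX (entered ∨ auth).
n0 ∈ Sat(AG (¬auth → EX (entered ∨ auth))).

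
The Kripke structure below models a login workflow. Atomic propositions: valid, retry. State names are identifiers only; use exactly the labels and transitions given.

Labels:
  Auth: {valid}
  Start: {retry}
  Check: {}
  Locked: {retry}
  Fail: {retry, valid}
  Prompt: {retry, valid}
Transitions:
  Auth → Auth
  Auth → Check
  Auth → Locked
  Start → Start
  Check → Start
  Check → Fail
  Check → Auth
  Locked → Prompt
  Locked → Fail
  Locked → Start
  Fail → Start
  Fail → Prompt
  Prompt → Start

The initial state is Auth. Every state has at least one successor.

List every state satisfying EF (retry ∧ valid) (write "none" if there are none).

States satisfying retry ∧ valid: {Fail, Prompt}.
States satisfying EF (retry ∧ valid): {Auth, Check, Locked, Fail, Prompt}.

{Auth, Check, Locked, Fail, Prompt}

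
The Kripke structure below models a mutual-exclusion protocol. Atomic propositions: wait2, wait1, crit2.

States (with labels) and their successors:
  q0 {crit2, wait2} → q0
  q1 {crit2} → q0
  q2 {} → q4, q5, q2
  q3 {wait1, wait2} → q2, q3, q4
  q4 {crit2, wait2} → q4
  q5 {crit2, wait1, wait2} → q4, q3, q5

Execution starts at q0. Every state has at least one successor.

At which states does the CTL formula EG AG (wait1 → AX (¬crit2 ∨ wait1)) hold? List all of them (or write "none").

States satisfying AG (wait1 → AX (¬crit2 ∨ wait1)): {q0, q1, q4}.
States satisfying EG AG (wait1 → AX (¬crit2 ∨ wait1)): {q0, q1, q4}.

{q0, q1, q4}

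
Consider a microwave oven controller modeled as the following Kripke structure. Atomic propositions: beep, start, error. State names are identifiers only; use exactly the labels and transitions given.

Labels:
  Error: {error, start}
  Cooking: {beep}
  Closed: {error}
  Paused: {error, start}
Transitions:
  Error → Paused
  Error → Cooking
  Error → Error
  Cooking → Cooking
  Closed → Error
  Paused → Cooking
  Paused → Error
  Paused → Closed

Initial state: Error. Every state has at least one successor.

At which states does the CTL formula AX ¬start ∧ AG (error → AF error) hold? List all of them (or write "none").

{Cooking}

States satisfying ¬start: {Cooking, Closed}.
States satisfying AX ¬start: {Cooking}.
States satisfying error → AF error: {Error, Cooking, Closed, Paused}.
States satisfying AG (error → AF error): {Error, Cooking, Closed, Paused}.
States satisfying AX ¬start ∧ AG (error → AF error): {Cooking}.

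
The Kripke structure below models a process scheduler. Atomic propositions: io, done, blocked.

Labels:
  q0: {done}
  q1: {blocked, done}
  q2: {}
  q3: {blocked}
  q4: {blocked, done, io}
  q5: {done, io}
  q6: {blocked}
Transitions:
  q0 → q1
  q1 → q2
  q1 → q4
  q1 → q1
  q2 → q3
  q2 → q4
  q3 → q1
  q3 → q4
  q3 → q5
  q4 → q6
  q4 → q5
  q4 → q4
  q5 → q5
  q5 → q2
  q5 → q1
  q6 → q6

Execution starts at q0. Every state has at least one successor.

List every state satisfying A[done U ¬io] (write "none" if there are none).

{q0, q1, q2, q3, q6}

States satisfying done: {q0, q1, q4, q5}.
States satisfying ¬io: {q0, q1, q2, q3, q6}.
States satisfying A[done U ¬io]: {q0, q1, q2, q3, q6}.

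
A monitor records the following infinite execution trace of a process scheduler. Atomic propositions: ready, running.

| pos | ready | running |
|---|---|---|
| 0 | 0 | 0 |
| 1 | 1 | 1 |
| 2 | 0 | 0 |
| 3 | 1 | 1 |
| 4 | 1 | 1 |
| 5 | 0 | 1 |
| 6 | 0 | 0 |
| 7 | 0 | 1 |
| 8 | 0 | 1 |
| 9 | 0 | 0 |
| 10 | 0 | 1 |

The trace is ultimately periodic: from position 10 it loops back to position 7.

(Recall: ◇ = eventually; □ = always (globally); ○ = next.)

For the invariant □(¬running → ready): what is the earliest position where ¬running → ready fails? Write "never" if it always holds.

At position 0 the labels are {}, so ¬running → ready is false there. This is the first violation.

0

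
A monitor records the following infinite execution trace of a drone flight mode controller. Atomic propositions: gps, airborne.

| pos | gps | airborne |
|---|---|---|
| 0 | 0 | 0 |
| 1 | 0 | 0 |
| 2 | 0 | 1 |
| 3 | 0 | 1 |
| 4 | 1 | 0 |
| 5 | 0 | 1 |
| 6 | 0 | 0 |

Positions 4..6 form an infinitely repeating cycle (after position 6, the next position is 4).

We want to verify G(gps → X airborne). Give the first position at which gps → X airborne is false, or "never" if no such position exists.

gps → X airborne holds at every position 0..6, and those are all the positions the trace ever visits, so the invariant G(gps → X airborne) is never violated.

never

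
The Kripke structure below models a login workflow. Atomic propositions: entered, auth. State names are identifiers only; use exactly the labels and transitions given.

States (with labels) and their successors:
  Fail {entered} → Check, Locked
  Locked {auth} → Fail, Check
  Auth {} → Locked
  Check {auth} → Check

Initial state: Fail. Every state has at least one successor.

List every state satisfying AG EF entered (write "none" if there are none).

States satisfying EF entered: {Fail, Locked, Auth}.
States satisfying AG EF entered: ∅.

none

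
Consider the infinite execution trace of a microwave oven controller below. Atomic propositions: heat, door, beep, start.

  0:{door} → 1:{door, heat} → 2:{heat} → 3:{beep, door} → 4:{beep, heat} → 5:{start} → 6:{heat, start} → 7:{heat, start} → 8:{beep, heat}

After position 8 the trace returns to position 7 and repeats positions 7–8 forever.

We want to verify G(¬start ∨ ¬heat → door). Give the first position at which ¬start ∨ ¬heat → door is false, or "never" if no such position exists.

2

Check ¬start ∨ ¬heat → door at each position in order: 0 ✓, 1 ✓.
At position 2 the labels are {heat}, so ¬start ∨ ¬heat → door is false there. This is the first violation.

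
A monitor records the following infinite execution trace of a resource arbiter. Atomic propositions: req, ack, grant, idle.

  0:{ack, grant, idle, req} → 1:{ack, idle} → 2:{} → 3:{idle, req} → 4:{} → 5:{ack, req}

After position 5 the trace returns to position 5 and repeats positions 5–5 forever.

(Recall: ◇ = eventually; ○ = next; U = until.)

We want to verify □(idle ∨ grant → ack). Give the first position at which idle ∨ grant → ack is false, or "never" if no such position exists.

Check idle ∨ grant → ack at each position in order: 0 ✓, 1 ✓, 2 ✓.
At position 3 the labels are {idle, req}, so idle ∨ grant → ack is false there. This is the first violation.

3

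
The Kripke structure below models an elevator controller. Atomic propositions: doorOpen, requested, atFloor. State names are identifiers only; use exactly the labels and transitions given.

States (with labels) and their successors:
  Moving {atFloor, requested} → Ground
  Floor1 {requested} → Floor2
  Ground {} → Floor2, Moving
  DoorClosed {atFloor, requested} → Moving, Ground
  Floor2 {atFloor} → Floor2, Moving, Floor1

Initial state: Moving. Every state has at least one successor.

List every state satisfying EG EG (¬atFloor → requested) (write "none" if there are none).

{Floor1, Floor2}

States satisfying EG (¬atFloor → requested): {Floor1, Floor2}.
States satisfying EG EG (¬atFloor → requested): {Floor1, Floor2}.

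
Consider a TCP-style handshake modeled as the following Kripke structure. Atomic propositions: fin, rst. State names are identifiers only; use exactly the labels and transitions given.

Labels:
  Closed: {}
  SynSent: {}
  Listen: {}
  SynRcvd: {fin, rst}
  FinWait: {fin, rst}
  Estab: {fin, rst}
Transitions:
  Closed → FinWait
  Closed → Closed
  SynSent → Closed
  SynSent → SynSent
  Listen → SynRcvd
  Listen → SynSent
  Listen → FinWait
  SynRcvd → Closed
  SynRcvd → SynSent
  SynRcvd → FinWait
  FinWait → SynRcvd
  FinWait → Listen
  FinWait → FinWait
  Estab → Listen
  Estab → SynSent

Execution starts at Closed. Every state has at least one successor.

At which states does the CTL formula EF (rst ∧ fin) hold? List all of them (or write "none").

{Closed, SynSent, Listen, SynRcvd, FinWait, Estab}

States satisfying rst ∧ fin: {SynRcvd, FinWait, Estab}.
States satisfying EF (rst ∧ fin): {Closed, SynSent, Listen, SynRcvd, FinWait, Estab}.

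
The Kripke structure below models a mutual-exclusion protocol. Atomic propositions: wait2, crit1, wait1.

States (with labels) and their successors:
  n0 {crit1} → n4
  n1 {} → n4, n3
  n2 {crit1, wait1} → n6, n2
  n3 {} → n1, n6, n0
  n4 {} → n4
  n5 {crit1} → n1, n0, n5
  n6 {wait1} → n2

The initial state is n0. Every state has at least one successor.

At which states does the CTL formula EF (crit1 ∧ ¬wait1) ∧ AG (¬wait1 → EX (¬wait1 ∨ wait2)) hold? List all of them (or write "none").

{n0, n1, n3, n5}

States satisfying crit1 ∧ ¬wait1: {n0, n5}.
States satisfying EF (crit1 ∧ ¬wait1): {n0, n1, n3, n5}.
States satisfying ¬wait1 → EX (¬wait1 ∨ wait2): {n0, n1, n2, n3, n4, n5, n6}.
States satisfying AG (¬wait1 → EX (¬wait1 ∨ wait2)): {n0, n1, n2, n3, n4, n5, n6}.
States satisfying EF (crit1 ∧ ¬wait1) ∧ AG (¬wait1 → EX (¬wait1 ∨ wait2)): {n0, n1, n3, n5}.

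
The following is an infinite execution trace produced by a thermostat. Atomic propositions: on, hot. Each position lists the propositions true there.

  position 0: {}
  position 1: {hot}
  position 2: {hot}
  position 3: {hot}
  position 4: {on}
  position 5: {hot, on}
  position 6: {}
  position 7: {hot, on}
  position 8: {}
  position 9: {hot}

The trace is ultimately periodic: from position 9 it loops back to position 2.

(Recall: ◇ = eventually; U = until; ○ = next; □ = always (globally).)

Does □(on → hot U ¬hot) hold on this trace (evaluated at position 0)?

on → hot U ¬hot holds at every position 0..9, and those are all positions ever visited, so □(on → hot U ¬hot) holds.
Positions where on holds: 4, 5, 7.
Check hot U ¬hot at each: 4→ok, 5→ok, 7→ok.

Holds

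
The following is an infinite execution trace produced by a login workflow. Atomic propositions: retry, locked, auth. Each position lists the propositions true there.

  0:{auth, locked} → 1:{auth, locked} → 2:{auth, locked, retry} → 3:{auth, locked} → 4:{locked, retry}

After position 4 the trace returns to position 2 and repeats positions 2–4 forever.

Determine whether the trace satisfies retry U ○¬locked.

Walking from position 0: at position 0, ○¬locked has not yet held and retry fails, so retry U ○¬locked is false.

No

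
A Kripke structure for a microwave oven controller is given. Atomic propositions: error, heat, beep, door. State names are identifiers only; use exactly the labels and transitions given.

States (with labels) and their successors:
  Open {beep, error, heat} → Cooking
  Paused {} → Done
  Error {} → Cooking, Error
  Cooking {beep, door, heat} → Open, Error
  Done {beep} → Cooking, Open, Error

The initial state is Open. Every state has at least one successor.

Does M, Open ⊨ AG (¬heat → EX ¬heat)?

States satisfying ¬heat → EX ¬heat: {Open, Paused, Error, Cooking, Done}.
States satisfying AG (¬heat → EX ¬heat): {Open, Paused, Error, Cooking, Done}.
Every state reachable from Open satisfies ¬heat → EX ¬heat.
Open ∈ Sat(AG (¬heat → EX ¬heat)).

Satisfied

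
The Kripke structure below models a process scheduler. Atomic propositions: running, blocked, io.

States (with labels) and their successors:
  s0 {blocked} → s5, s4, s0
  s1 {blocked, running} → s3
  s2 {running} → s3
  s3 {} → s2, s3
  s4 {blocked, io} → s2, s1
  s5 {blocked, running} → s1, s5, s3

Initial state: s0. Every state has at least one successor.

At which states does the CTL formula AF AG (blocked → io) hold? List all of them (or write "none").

{s1, s2, s3, s4}

States satisfying AG (blocked → io): {s2, s3}.
States satisfying AF AG (blocked → io): {s1, s2, s3, s4}.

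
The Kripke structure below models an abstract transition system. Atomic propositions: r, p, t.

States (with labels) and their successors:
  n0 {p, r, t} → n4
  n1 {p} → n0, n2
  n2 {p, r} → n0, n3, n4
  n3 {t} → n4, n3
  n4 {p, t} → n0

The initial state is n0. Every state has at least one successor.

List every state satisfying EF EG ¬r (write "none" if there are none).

States satisfying EG ¬r: {n3}.
States satisfying EF EG ¬r: {n1, n2, n3}.

{n1, n2, n3}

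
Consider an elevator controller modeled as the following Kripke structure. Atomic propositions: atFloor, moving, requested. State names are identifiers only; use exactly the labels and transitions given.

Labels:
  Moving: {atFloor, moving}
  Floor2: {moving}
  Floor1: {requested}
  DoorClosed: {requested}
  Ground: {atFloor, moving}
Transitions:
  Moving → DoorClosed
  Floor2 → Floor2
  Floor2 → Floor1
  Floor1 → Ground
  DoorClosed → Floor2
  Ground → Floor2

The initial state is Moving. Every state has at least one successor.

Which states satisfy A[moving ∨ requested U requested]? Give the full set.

{Moving, Floor1, DoorClosed}

States satisfying moving ∨ requested: {Moving, Floor2, Floor1, DoorClosed, Ground}.
States satisfying requested: {Floor1, DoorClosed}.
States satisfying A[moving ∨ requested U requested]: {Moving, Floor1, DoorClosed}.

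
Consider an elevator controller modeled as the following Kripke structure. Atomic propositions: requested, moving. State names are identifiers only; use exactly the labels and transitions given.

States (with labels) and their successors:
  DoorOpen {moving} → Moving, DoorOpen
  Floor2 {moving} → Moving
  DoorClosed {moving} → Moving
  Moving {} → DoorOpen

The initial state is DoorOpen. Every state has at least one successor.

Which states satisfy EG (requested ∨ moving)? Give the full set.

{DoorOpen}

States satisfying requested ∨ moving: {DoorOpen, Floor2, DoorClosed}.
States satisfying EG (requested ∨ moving): {DoorOpen}.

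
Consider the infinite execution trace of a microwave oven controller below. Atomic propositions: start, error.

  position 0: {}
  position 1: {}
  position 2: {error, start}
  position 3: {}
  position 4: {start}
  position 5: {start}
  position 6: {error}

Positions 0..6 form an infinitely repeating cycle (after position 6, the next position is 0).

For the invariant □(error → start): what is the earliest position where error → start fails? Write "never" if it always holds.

6

Check error → start at each position in order: 0 ✓, 1 ✓, 2 ✓, 3 ✓, 4 ✓, 5 ✓.
At position 6 the labels are {error}, so error → start is false there. This is the first violation.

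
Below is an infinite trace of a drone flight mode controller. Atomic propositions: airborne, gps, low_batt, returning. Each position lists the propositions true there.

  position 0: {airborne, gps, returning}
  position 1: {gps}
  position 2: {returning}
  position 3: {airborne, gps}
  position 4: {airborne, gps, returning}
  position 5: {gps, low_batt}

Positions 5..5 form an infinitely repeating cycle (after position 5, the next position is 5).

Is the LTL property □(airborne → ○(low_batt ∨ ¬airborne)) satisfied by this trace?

No

airborne → ○(low_batt ∨ ¬airborne) must hold at every position from 0 onward. It fails at position 3, so □(airborne → ○(low_batt ∨ ¬airborne)) is false.
Positions where airborne holds: 0, 3, 4.
Check ○(low_batt ∨ ¬airborne) at each: 0→ok, 3→fails, 4→ok.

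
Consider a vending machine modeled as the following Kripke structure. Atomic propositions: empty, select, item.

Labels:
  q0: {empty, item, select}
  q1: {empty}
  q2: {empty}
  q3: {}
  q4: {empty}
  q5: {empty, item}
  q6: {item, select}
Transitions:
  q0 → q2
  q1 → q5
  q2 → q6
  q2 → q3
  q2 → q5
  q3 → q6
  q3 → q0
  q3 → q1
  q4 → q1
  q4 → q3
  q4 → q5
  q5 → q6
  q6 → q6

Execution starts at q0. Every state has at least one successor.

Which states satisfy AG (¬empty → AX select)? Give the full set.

States satisfying ¬empty → AX select: {q0, q1, q2, q4, q5, q6}.
States satisfying AG (¬empty → AX select): {q1, q5, q6}.

{q1, q5, q6}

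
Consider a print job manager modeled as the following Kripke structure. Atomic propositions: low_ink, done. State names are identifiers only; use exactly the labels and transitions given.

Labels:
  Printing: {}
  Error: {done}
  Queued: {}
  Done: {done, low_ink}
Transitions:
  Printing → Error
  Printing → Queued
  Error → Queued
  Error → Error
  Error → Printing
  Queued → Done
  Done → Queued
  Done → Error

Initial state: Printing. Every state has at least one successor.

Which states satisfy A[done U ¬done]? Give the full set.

States satisfying done: {Error, Done}.
States satisfying ¬done: {Printing, Queued}.
States satisfying A[done U ¬done]: {Printing, Queued}.

{Printing, Queued}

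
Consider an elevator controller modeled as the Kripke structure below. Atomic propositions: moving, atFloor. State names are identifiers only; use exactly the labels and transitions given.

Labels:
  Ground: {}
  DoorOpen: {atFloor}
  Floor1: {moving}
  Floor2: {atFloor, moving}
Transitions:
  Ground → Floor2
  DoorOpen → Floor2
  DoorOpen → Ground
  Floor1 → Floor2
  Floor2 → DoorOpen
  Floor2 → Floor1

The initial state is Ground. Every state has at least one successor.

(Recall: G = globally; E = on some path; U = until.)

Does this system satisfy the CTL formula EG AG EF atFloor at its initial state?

States satisfying AG EF atFloor: {Ground, DoorOpen, Floor1, Floor2}.
States satisfying EG AG EF atFloor: {Ground, DoorOpen, Floor1, Floor2}.
Ground ∈ Sat(EG AG EF atFloor).

Satisfied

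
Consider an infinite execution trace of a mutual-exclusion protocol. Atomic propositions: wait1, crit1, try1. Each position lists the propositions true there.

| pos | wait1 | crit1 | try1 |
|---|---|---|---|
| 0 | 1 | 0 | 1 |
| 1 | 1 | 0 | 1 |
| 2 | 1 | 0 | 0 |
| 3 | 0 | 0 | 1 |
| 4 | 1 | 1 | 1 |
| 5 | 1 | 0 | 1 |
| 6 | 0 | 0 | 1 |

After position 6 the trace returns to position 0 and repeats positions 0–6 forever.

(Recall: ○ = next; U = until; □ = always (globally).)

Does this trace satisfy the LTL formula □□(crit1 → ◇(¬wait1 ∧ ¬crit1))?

□(crit1 → ◇(¬wait1 ∧ ¬crit1)) holds at every position 0..6, and those are all positions ever visited, so □□(crit1 → ◇(¬wait1 ∧ ¬crit1)) holds.

Satisfied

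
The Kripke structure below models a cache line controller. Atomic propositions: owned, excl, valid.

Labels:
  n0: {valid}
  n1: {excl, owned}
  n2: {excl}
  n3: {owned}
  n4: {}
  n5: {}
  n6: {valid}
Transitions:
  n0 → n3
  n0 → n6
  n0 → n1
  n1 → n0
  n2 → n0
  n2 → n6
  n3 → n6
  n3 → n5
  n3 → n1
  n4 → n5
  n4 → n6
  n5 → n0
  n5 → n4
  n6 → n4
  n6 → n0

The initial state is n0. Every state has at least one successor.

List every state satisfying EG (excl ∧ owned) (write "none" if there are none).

States satisfying excl ∧ owned: {n1}.
States satisfying EG (excl ∧ owned): ∅.

none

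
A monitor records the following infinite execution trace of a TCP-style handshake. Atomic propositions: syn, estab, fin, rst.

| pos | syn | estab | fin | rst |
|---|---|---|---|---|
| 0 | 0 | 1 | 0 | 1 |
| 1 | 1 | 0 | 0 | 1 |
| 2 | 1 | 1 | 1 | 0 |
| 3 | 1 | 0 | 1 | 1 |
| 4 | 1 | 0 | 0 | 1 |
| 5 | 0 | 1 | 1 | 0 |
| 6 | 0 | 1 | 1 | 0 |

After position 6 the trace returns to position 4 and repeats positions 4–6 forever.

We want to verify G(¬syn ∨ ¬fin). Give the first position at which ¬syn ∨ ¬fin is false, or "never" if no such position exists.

2

Check ¬syn ∨ ¬fin at each position in order: 0 ✓, 1 ✓.
At position 2 the labels are {estab, fin, syn}, so ¬syn ∨ ¬fin is false there. This is the first violation.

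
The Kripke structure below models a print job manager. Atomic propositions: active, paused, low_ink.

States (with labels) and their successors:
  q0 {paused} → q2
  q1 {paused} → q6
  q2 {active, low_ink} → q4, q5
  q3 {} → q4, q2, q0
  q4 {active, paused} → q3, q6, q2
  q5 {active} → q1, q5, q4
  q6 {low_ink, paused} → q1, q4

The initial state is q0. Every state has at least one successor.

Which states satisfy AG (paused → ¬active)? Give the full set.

States satisfying paused → ¬active: {q0, q1, q2, q3, q5, q6}.
States satisfying AG (paused → ¬active): ∅.

none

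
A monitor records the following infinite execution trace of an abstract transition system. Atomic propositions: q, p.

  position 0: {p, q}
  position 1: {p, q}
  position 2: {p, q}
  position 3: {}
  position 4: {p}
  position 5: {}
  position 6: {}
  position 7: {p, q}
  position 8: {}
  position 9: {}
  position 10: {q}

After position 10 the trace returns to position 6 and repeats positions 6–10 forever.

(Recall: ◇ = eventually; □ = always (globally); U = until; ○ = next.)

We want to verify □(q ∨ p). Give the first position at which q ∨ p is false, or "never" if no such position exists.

3

Check q ∨ p at each position in order: 0 ✓, 1 ✓, 2 ✓.
At position 3 the labels are {}, so q ∨ p is false there. This is the first violation.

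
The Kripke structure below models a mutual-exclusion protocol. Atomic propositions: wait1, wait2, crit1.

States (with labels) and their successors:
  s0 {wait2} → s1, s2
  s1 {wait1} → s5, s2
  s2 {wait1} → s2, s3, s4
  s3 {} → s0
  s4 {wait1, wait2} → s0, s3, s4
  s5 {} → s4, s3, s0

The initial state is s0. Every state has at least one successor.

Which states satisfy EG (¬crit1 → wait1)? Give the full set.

{s1, s2, s4}

States satisfying ¬crit1 → wait1: {s1, s2, s4}.
States satisfying EG (¬crit1 → wait1): {s1, s2, s4}.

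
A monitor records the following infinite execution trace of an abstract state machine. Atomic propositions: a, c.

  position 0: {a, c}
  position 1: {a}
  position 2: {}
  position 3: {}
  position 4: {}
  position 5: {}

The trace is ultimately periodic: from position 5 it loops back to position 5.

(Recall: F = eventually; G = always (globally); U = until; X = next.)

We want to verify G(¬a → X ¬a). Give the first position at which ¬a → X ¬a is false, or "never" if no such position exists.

¬a → X ¬a holds at every position 0..5, and those are all the positions the trace ever visits, so the invariant G(¬a → X ¬a) is never violated.

never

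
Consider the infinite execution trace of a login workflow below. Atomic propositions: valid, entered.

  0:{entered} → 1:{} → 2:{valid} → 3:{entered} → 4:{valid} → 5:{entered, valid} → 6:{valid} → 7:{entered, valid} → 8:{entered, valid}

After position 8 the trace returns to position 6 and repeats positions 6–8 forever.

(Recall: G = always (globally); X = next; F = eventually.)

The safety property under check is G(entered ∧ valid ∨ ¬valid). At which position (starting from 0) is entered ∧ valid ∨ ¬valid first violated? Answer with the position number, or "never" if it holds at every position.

Check entered ∧ valid ∨ ¬valid at each position in order: 0 ✓, 1 ✓.
At position 2 the labels are {valid}, so entered ∧ valid ∨ ¬valid is false there. This is the first violation.

2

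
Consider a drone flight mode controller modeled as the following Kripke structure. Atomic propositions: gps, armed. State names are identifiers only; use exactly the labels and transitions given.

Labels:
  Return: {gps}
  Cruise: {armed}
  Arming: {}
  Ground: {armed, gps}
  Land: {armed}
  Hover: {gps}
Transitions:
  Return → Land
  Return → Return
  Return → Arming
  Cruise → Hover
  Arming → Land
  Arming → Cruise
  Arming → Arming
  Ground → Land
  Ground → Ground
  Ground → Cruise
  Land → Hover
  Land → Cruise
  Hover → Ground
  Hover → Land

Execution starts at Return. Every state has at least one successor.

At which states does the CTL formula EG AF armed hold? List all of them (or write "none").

States satisfying AF armed: {Cruise, Ground, Land, Hover}.
States satisfying EG AF armed: {Cruise, Ground, Land, Hover}.

{Cruise, Ground, Land, Hover}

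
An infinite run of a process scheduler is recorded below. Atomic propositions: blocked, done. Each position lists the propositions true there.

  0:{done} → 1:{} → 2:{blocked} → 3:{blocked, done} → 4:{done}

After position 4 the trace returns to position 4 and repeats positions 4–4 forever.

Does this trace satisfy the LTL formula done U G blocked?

Does not hold

Walking from position 0: at position 1, G blocked has not yet held and done fails, so done U G blocked is false.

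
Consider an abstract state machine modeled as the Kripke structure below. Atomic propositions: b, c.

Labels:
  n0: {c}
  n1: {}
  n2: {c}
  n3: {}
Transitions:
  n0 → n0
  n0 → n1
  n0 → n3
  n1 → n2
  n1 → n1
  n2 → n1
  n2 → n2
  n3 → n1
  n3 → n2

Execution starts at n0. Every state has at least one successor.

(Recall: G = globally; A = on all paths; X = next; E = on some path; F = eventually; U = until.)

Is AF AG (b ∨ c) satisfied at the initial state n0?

States satisfying AG (b ∨ c): ∅.
States satisfying AF AG (b ∨ c): ∅.
There is a path from n0 along which AG (b ∨ c) never holds.
n0 ∉ Sat(AF AG (b ∨ c)).

No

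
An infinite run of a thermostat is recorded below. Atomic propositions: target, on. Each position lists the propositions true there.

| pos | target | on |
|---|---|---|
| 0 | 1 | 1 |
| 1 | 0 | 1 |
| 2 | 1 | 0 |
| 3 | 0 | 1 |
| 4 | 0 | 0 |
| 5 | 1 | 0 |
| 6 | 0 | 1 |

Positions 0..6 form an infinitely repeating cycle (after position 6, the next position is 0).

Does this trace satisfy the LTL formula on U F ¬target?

Walking from position 0: F ¬target first holds at position 0, and on holds at every earlier position along the way, so on U F ¬target holds.

Holds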